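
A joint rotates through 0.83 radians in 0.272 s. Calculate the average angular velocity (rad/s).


omega = delta_theta / delta_t
omega = 0.83 / 0.272
omega = 3.0515


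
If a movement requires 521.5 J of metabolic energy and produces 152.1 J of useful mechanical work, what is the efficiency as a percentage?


eta = (W_mech / E_meta) * 100
eta = (152.1 / 521.5) * 100
ratio = 0.2917
eta = 29.1659


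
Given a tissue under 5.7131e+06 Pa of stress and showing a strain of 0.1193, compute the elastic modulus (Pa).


E = stress / strain
E = 5.7131e+06 / 0.1193
E = 4.7889e+07


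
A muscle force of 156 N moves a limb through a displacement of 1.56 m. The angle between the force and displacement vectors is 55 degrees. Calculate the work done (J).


W = F * d * cos(theta)
theta = 55 deg = 0.9599 rad
cos(theta) = 0.5736
W = 156 * 1.56 * 0.5736
W = 139.5856


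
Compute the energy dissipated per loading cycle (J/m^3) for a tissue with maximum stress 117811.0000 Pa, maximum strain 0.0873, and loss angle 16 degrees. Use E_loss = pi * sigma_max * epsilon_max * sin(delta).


E_loss = pi * sigma_max * epsilon_max * sin(delta)
delta = 16 deg = 0.2793 rad
sin(delta) = 0.2756
E_loss = pi * 117811.0000 * 0.0873 * 0.2756
E_loss = 8906.1096


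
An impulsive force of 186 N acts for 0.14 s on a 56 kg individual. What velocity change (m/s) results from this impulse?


J = F * dt = 186 * 0.14 = 26.0400 N*s
delta_v = J / m
delta_v = 26.0400 / 56
delta_v = 0.4650


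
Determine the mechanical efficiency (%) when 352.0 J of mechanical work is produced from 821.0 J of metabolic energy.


eta = (W_mech / E_meta) * 100
eta = (352.0 / 821.0) * 100
ratio = 0.4287
eta = 42.8745


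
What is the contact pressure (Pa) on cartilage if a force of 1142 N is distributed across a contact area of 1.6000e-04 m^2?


P = F / A
P = 1142 / 1.6000e-04
P = 7.1375e+06


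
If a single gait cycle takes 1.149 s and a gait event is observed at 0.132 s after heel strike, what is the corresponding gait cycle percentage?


pct = (event_time / cycle_time) * 100
pct = (0.132 / 1.149) * 100
ratio = 0.1149
pct = 11.4883


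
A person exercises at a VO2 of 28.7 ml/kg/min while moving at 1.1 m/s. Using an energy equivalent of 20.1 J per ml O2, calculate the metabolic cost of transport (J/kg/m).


Power per kg = VO2 * 20.1 / 60
Power per kg = 28.7 * 20.1 / 60 = 9.6145 W/kg
Cost = power_per_kg / speed
Cost = 9.6145 / 1.1
Cost = 8.7405


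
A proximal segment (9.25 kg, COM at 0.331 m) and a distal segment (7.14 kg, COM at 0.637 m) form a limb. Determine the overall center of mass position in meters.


COM = (m1*x1 + m2*x2) / (m1 + m2)
COM = (9.25*0.331 + 7.14*0.637) / (9.25 + 7.14)
Numerator = 7.6099
Denominator = 16.3900
COM = 0.4643


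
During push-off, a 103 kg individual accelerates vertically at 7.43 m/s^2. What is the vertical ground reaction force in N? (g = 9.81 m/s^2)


GRF = m * (g + a)
GRF = 103 * (9.81 + 7.43)
GRF = 103 * 17.2400
GRF = 1775.7200


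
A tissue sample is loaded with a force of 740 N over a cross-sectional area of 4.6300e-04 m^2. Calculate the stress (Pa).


stress = F / A
stress = 740 / 4.6300e-04
stress = 1.5983e+06


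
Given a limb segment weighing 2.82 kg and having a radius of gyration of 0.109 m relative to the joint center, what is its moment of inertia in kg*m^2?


I = m * k^2
I = 2.82 * 0.109^2
k^2 = 0.0119
I = 0.0335


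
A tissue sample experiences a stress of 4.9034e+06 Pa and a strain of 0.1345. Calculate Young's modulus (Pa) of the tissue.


E = stress / strain
E = 4.9034e+06 / 0.1345
E = 3.6457e+07


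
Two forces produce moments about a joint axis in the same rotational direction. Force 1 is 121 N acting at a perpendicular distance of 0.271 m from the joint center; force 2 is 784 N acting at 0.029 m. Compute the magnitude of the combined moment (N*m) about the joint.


M = F1 * d1 + F2 * d2
M = 121 * 0.271 + 784 * 0.029
M = 32.7910 + 22.7360
M = 55.5270


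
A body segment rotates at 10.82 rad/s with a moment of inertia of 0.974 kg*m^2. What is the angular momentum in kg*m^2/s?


L = I * omega
L = 0.974 * 10.82
L = 10.5387


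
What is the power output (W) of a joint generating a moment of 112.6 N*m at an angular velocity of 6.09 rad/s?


P = M * omega
P = 112.6 * 6.09
P = 685.7340


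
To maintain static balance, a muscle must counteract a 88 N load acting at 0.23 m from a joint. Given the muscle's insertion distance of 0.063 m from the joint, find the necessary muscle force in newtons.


F_muscle = W * d_load / d_muscle
F_muscle = 88 * 0.23 / 0.063
Numerator = 20.2400
F_muscle = 321.2698


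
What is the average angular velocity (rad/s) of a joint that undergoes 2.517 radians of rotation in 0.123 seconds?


omega = delta_theta / delta_t
omega = 2.517 / 0.123
omega = 20.4634


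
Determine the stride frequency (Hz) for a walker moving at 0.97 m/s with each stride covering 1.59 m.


f = v / stride_length
f = 0.97 / 1.59
f = 0.6101


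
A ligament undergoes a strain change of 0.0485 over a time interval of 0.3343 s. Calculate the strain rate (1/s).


strain_rate = delta_strain / delta_t
strain_rate = 0.0485 / 0.3343
strain_rate = 0.1451


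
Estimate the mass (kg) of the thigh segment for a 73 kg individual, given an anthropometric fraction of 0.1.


m_segment = body_mass * fraction
m_segment = 73 * 0.1
m_segment = 7.3000


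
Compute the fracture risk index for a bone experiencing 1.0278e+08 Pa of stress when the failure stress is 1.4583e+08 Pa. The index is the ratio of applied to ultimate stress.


FRI = applied / ultimate
FRI = 1.0278e+08 / 1.4583e+08
FRI = 0.7048


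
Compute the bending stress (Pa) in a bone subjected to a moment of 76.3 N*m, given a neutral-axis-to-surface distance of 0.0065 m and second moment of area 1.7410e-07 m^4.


sigma = M * c / I
sigma = 76.3 * 0.0065 / 1.7410e-07
M * c = 0.4959
sigma = 2.8487e+06


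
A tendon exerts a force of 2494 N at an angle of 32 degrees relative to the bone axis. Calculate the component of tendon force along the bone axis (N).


F_eff = F_tendon * cos(theta)
theta = 32 deg = 0.5585 rad
cos(theta) = 0.8480
F_eff = 2494 * 0.8480
F_eff = 2115.0320


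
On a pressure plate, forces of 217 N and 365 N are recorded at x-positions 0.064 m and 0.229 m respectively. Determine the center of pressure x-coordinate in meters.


COP_x = (F1*x1 + F2*x2) / (F1 + F2)
COP_x = (217*0.064 + 365*0.229) / (217 + 365)
Numerator = 97.4730
Denominator = 582
COP_x = 0.1675


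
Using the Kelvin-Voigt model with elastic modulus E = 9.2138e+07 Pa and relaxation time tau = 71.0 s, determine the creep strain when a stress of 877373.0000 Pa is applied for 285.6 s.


epsilon(t) = (sigma/E) * (1 - exp(-t/tau))
sigma/E = 877373.0000 / 9.2138e+07 = 0.0095
exp(-t/tau) = exp(-285.6 / 71.0) = 0.0179
epsilon = 0.0095 * (1 - 0.0179)
epsilon = 0.0094


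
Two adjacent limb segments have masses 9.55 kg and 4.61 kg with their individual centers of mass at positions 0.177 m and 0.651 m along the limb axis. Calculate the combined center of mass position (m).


COM = (m1*x1 + m2*x2) / (m1 + m2)
COM = (9.55*0.177 + 4.61*0.651) / (9.55 + 4.61)
Numerator = 4.6915
Denominator = 14.1600
COM = 0.3313


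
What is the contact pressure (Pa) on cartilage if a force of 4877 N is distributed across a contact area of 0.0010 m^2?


P = F / A
P = 4877 / 0.0010
P = 4.8770e+06


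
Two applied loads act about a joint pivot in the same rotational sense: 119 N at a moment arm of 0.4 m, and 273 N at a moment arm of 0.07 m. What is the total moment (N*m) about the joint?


M = F1 * d1 + F2 * d2
M = 119 * 0.4 + 273 * 0.07
M = 47.6000 + 19.1100
M = 66.7100


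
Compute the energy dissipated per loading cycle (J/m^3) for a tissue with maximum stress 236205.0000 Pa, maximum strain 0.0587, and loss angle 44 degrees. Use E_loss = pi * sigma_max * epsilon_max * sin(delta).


E_loss = pi * sigma_max * epsilon_max * sin(delta)
delta = 44 deg = 0.7679 rad
sin(delta) = 0.6947
E_loss = pi * 236205.0000 * 0.0587 * 0.6947
E_loss = 30258.5654


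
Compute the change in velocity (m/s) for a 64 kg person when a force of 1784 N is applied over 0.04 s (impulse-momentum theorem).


J = F * dt = 1784 * 0.04 = 71.3600 N*s
delta_v = J / m
delta_v = 71.3600 / 64
delta_v = 1.1150


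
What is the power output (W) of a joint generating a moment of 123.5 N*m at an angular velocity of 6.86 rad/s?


P = M * omega
P = 123.5 * 6.86
P = 847.2100


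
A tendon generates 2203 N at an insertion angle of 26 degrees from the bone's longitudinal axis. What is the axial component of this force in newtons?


F_eff = F_tendon * cos(theta)
theta = 26 deg = 0.4538 rad
cos(theta) = 0.8988
F_eff = 2203 * 0.8988
F_eff = 1980.0433


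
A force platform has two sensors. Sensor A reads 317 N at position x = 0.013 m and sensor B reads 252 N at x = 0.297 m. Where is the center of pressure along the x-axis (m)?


COP_x = (F1*x1 + F2*x2) / (F1 + F2)
COP_x = (317*0.013 + 252*0.297) / (317 + 252)
Numerator = 78.9650
Denominator = 569
COP_x = 0.1388


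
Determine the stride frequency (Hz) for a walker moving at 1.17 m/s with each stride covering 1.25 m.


f = v / stride_length
f = 1.17 / 1.25
f = 0.9360


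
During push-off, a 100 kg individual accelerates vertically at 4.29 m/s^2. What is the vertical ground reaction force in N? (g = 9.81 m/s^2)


GRF = m * (g + a)
GRF = 100 * (9.81 + 4.29)
GRF = 100 * 14.1000
GRF = 1410.0000


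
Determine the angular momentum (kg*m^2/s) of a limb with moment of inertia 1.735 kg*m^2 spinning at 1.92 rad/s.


L = I * omega
L = 1.735 * 1.92
L = 3.3312


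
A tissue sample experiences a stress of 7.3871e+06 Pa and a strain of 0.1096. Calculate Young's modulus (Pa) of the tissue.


E = stress / strain
E = 7.3871e+06 / 0.1096
E = 6.7401e+07


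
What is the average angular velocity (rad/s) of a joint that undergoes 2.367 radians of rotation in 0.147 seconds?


omega = delta_theta / delta_t
omega = 2.367 / 0.147
omega = 16.1020


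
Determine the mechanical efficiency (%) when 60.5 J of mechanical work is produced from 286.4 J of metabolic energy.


eta = (W_mech / E_meta) * 100
eta = (60.5 / 286.4) * 100
ratio = 0.2112
eta = 21.1243


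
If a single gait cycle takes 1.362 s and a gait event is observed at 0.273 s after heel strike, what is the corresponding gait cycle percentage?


pct = (event_time / cycle_time) * 100
pct = (0.273 / 1.362) * 100
ratio = 0.2004
pct = 20.0441


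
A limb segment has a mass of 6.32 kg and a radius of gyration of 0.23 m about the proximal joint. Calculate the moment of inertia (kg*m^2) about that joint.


I = m * k^2
I = 6.32 * 0.23^2
k^2 = 0.0529
I = 0.3343


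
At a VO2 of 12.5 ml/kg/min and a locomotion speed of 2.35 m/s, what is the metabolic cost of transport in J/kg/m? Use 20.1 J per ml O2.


Power per kg = VO2 * 20.1 / 60
Power per kg = 12.5 * 20.1 / 60 = 4.1875 W/kg
Cost = power_per_kg / speed
Cost = 4.1875 / 2.35
Cost = 1.7819


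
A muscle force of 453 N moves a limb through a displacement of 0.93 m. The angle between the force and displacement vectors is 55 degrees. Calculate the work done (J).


W = F * d * cos(theta)
theta = 55 deg = 0.9599 rad
cos(theta) = 0.5736
W = 453 * 0.93 * 0.5736
W = 241.6420


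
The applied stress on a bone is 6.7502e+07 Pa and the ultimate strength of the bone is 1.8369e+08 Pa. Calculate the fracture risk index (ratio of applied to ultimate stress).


FRI = applied / ultimate
FRI = 6.7502e+07 / 1.8369e+08
FRI = 0.3675


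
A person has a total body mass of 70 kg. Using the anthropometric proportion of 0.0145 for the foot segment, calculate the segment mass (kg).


m_segment = body_mass * fraction
m_segment = 70 * 0.0145
m_segment = 1.0150


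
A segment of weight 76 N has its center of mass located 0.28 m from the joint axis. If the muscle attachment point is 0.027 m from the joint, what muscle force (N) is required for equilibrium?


F_muscle = W * d_load / d_muscle
F_muscle = 76 * 0.28 / 0.027
Numerator = 21.2800
F_muscle = 788.1481


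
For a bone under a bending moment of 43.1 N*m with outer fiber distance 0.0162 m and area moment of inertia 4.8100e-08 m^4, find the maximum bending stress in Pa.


sigma = M * c / I
sigma = 43.1 * 0.0162 / 4.8100e-08
M * c = 0.6982
sigma = 1.4516e+07


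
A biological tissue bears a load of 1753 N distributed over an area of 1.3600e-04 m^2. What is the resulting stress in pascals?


stress = F / A
stress = 1753 / 1.3600e-04
stress = 1.2890e+07


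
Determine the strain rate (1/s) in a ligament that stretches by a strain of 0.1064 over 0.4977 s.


strain_rate = delta_strain / delta_t
strain_rate = 0.1064 / 0.4977
strain_rate = 0.2138


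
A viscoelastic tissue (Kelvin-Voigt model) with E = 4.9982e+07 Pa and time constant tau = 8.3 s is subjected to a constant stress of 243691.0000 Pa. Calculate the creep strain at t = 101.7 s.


epsilon(t) = (sigma/E) * (1 - exp(-t/tau))
sigma/E = 243691.0000 / 4.9982e+07 = 0.0049
exp(-t/tau) = exp(-101.7 / 8.3) = 4.7707e-06
epsilon = 0.0049 * (1 - 4.7707e-06)
epsilon = 0.0049


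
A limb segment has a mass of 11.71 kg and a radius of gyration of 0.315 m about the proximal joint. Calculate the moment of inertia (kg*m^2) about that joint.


I = m * k^2
I = 11.71 * 0.315^2
k^2 = 0.0992
I = 1.1619


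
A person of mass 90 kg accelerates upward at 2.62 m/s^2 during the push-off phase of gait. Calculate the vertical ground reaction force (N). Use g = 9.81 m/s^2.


GRF = m * (g + a)
GRF = 90 * (9.81 + 2.62)
GRF = 90 * 12.4300
GRF = 1118.7000


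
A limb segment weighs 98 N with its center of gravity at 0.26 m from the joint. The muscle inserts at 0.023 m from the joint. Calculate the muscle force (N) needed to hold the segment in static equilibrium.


F_muscle = W * d_load / d_muscle
F_muscle = 98 * 0.26 / 0.023
Numerator = 25.4800
F_muscle = 1107.8261


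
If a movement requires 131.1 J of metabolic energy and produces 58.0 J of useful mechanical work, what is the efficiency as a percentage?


eta = (W_mech / E_meta) * 100
eta = (58.0 / 131.1) * 100
ratio = 0.4424
eta = 44.2410


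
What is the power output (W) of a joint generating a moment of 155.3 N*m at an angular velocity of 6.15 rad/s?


P = M * omega
P = 155.3 * 6.15
P = 955.0950


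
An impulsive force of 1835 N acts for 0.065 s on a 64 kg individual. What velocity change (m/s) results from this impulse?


J = F * dt = 1835 * 0.065 = 119.2750 N*s
delta_v = J / m
delta_v = 119.2750 / 64
delta_v = 1.8637


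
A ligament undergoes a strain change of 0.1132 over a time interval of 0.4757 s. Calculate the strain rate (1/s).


strain_rate = delta_strain / delta_t
strain_rate = 0.1132 / 0.4757
strain_rate = 0.2380


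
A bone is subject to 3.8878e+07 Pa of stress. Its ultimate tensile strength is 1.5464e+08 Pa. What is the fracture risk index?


FRI = applied / ultimate
FRI = 3.8878e+07 / 1.5464e+08
FRI = 0.2514


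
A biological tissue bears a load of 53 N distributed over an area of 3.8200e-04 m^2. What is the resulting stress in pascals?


stress = F / A
stress = 53 / 3.8200e-04
stress = 138743.4555


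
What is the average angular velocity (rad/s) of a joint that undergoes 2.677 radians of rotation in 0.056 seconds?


omega = delta_theta / delta_t
omega = 2.677 / 0.056
omega = 47.8036


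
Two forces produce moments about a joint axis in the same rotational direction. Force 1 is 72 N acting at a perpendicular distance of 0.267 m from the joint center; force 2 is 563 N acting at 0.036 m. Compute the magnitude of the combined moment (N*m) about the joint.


M = F1 * d1 + F2 * d2
M = 72 * 0.267 + 563 * 0.036
M = 19.2240 + 20.2680
M = 39.4920


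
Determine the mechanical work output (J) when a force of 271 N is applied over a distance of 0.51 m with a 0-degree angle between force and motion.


W = F * d * cos(theta)
theta = 0 deg = 0.0000 rad
cos(theta) = 1.0000
W = 271 * 0.51 * 1.0000
W = 138.2100


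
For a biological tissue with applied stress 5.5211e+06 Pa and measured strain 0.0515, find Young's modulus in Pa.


E = stress / strain
E = 5.5211e+06 / 0.0515
E = 1.0721e+08


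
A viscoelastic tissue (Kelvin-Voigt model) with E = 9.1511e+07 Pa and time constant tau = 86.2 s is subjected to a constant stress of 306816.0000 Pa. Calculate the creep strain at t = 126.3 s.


epsilon(t) = (sigma/E) * (1 - exp(-t/tau))
sigma/E = 306816.0000 / 9.1511e+07 = 0.0034
exp(-t/tau) = exp(-126.3 / 86.2) = 0.2310
epsilon = 0.0034 * (1 - 0.2310)
epsilon = 0.0026


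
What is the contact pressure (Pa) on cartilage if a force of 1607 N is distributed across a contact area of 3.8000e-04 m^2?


P = F / A
P = 1607 / 3.8000e-04
P = 4.2289e+06


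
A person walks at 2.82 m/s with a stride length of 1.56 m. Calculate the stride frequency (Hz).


f = v / stride_length
f = 2.82 / 1.56
f = 1.8077


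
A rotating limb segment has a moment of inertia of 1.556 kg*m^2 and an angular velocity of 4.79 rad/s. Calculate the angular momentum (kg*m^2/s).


L = I * omega
L = 1.556 * 4.79
L = 7.4532


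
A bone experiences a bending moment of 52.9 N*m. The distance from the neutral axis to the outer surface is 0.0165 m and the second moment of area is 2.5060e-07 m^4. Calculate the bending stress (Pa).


sigma = M * c / I
sigma = 52.9 * 0.0165 / 2.5060e-07
M * c = 0.8729
sigma = 3.4830e+06


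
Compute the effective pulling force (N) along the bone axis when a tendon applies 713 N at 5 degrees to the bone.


F_eff = F_tendon * cos(theta)
theta = 5 deg = 0.0873 rad
cos(theta) = 0.9962
F_eff = 713 * 0.9962
F_eff = 710.2868


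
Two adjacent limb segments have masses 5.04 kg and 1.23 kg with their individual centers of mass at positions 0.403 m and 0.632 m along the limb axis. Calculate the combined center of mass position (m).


COM = (m1*x1 + m2*x2) / (m1 + m2)
COM = (5.04*0.403 + 1.23*0.632) / (5.04 + 1.23)
Numerator = 2.8085
Denominator = 6.2700
COM = 0.4479


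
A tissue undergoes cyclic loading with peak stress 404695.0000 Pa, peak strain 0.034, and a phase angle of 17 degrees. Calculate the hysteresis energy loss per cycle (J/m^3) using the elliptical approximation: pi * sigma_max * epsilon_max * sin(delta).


E_loss = pi * sigma_max * epsilon_max * sin(delta)
delta = 17 deg = 0.2967 rad
sin(delta) = 0.2924
E_loss = pi * 404695.0000 * 0.034 * 0.2924
E_loss = 12638.3963


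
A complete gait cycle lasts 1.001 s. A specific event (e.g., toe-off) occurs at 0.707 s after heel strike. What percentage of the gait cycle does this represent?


pct = (event_time / cycle_time) * 100
pct = (0.707 / 1.001) * 100
ratio = 0.7063
pct = 70.6294


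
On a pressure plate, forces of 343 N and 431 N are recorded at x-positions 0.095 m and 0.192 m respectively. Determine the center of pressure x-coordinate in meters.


COP_x = (F1*x1 + F2*x2) / (F1 + F2)
COP_x = (343*0.095 + 431*0.192) / (343 + 431)
Numerator = 115.3370
Denominator = 774
COP_x = 0.1490


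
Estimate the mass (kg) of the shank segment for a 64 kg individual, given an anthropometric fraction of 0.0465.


m_segment = body_mass * fraction
m_segment = 64 * 0.0465
m_segment = 2.9760


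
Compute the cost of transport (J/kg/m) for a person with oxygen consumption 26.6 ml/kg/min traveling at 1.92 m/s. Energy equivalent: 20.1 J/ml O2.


Power per kg = VO2 * 20.1 / 60
Power per kg = 26.6 * 20.1 / 60 = 8.9110 W/kg
Cost = power_per_kg / speed
Cost = 8.9110 / 1.92
Cost = 4.6411


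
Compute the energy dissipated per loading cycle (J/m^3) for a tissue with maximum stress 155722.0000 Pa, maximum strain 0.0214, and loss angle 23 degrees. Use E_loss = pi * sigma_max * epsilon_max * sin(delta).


E_loss = pi * sigma_max * epsilon_max * sin(delta)
delta = 23 deg = 0.4014 rad
sin(delta) = 0.3907
E_loss = pi * 155722.0000 * 0.0214 * 0.3907
E_loss = 4090.6435


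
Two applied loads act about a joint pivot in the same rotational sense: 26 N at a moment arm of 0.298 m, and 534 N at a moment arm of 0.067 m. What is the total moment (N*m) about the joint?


M = F1 * d1 + F2 * d2
M = 26 * 0.298 + 534 * 0.067
M = 7.7480 + 35.7780
M = 43.5260


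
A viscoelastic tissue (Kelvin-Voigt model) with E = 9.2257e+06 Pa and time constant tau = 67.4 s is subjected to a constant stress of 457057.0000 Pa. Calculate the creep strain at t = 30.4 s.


epsilon(t) = (sigma/E) * (1 - exp(-t/tau))
sigma/E = 457057.0000 / 9.2257e+06 = 0.0495
exp(-t/tau) = exp(-30.4 / 67.4) = 0.6370
epsilon = 0.0495 * (1 - 0.6370)
epsilon = 0.0180


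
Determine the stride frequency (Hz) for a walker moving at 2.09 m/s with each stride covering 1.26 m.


f = v / stride_length
f = 2.09 / 1.26
f = 1.6587


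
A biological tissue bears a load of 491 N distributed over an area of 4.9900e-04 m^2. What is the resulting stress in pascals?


stress = F / A
stress = 491 / 4.9900e-04
stress = 983967.9359


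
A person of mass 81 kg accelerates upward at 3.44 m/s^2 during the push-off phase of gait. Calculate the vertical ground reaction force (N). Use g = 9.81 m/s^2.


GRF = m * (g + a)
GRF = 81 * (9.81 + 3.44)
GRF = 81 * 13.2500
GRF = 1073.2500


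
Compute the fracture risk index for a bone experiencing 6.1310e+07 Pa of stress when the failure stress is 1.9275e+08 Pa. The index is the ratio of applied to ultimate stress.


FRI = applied / ultimate
FRI = 6.1310e+07 / 1.9275e+08
FRI = 0.3181


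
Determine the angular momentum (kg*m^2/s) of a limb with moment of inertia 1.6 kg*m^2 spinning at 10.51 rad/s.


L = I * omega
L = 1.6 * 10.51
L = 16.8160


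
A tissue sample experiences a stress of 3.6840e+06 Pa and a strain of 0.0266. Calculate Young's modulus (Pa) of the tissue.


E = stress / strain
E = 3.6840e+06 / 0.0266
E = 1.3850e+08


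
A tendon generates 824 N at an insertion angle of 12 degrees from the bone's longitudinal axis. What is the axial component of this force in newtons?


F_eff = F_tendon * cos(theta)
theta = 12 deg = 0.2094 rad
cos(theta) = 0.9781
F_eff = 824 * 0.9781
F_eff = 805.9936


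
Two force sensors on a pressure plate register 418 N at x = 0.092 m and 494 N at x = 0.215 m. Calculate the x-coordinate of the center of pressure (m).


COP_x = (F1*x1 + F2*x2) / (F1 + F2)
COP_x = (418*0.092 + 494*0.215) / (418 + 494)
Numerator = 144.6660
Denominator = 912
COP_x = 0.1586


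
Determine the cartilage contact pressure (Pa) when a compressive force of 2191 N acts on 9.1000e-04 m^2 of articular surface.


P = F / A
P = 2191 / 9.1000e-04
P = 2.4077e+06


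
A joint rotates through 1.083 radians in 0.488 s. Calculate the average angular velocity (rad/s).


omega = delta_theta / delta_t
omega = 1.083 / 0.488
omega = 2.2193


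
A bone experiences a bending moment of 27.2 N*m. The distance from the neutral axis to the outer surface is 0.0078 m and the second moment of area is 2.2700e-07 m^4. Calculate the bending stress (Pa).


sigma = M * c / I
sigma = 27.2 * 0.0078 / 2.2700e-07
M * c = 0.2122
sigma = 934625.5507


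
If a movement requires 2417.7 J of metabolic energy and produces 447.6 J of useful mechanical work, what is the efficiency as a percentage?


eta = (W_mech / E_meta) * 100
eta = (447.6 / 2417.7) * 100
ratio = 0.1851
eta = 18.5135


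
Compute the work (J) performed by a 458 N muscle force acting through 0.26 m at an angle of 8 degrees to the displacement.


W = F * d * cos(theta)
theta = 8 deg = 0.1396 rad
cos(theta) = 0.9903
W = 458 * 0.26 * 0.9903
W = 117.9211


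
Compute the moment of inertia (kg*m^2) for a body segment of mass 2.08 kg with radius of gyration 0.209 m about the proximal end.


I = m * k^2
I = 2.08 * 0.209^2
k^2 = 0.0437
I = 0.0909


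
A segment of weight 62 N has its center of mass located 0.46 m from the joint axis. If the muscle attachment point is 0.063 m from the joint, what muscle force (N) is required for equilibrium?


F_muscle = W * d_load / d_muscle
F_muscle = 62 * 0.46 / 0.063
Numerator = 28.5200
F_muscle = 452.6984


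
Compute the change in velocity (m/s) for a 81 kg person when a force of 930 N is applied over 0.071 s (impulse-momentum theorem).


J = F * dt = 930 * 0.071 = 66.0300 N*s
delta_v = J / m
delta_v = 66.0300 / 81
delta_v = 0.8152


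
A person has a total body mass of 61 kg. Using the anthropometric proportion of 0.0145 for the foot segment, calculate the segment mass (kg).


m_segment = body_mass * fraction
m_segment = 61 * 0.0145
m_segment = 0.8845


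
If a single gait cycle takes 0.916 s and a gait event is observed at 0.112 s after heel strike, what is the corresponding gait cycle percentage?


pct = (event_time / cycle_time) * 100
pct = (0.112 / 0.916) * 100
ratio = 0.1223
pct = 12.2271


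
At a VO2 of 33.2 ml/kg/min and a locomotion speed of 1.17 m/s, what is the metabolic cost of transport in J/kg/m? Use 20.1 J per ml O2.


Power per kg = VO2 * 20.1 / 60
Power per kg = 33.2 * 20.1 / 60 = 11.1220 W/kg
Cost = power_per_kg / speed
Cost = 11.1220 / 1.17
Cost = 9.5060


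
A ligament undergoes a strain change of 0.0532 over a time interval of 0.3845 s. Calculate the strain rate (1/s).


strain_rate = delta_strain / delta_t
strain_rate = 0.0532 / 0.3845
strain_rate = 0.1384


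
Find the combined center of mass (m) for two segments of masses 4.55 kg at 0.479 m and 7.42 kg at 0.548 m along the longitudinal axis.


COM = (m1*x1 + m2*x2) / (m1 + m2)
COM = (4.55*0.479 + 7.42*0.548) / (4.55 + 7.42)
Numerator = 6.2456
Denominator = 11.9700
COM = 0.5218


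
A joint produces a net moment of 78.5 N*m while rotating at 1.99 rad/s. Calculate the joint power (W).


P = M * omega
P = 78.5 * 1.99
P = 156.2150


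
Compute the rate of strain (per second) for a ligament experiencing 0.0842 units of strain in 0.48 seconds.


strain_rate = delta_strain / delta_t
strain_rate = 0.0842 / 0.48
strain_rate = 0.1754


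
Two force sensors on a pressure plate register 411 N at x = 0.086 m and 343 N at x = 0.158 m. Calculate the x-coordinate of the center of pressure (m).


COP_x = (F1*x1 + F2*x2) / (F1 + F2)
COP_x = (411*0.086 + 343*0.158) / (411 + 343)
Numerator = 89.5400
Denominator = 754
COP_x = 0.1188


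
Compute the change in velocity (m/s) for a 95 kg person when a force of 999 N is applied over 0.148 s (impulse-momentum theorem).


J = F * dt = 999 * 0.148 = 147.8520 N*s
delta_v = J / m
delta_v = 147.8520 / 95
delta_v = 1.5563


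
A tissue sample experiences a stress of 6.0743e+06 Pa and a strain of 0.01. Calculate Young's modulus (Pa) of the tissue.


E = stress / strain
E = 6.0743e+06 / 0.01
E = 6.0743e+08


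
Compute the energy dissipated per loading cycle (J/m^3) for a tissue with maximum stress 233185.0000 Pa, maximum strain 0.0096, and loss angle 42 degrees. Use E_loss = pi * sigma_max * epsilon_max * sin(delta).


E_loss = pi * sigma_max * epsilon_max * sin(delta)
delta = 42 deg = 0.7330 rad
sin(delta) = 0.6691
E_loss = pi * 233185.0000 * 0.0096 * 0.6691
E_loss = 4705.7907


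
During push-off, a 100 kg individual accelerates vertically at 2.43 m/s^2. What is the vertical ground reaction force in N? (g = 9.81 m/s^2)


GRF = m * (g + a)
GRF = 100 * (9.81 + 2.43)
GRF = 100 * 12.2400
GRF = 1224.0000


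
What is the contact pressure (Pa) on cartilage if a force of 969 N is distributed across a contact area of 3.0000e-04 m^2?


P = F / A
P = 969 / 3.0000e-04
P = 3.2300e+06


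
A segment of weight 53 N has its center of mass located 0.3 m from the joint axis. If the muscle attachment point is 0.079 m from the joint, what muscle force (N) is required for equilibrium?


F_muscle = W * d_load / d_muscle
F_muscle = 53 * 0.3 / 0.079
Numerator = 15.9000
F_muscle = 201.2658


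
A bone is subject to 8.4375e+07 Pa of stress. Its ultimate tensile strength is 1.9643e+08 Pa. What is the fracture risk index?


FRI = applied / ultimate
FRI = 8.4375e+07 / 1.9643e+08
FRI = 0.4295


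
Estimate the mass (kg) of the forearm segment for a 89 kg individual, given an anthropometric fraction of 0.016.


m_segment = body_mass * fraction
m_segment = 89 * 0.016
m_segment = 1.4240


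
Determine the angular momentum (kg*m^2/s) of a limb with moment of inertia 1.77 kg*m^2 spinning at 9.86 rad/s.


L = I * omega
L = 1.77 * 9.86
L = 17.4522


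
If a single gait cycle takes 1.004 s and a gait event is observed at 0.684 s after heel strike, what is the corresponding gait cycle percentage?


pct = (event_time / cycle_time) * 100
pct = (0.684 / 1.004) * 100
ratio = 0.6813
pct = 68.1275


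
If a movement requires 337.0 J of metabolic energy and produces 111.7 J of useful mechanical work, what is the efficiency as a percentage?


eta = (W_mech / E_meta) * 100
eta = (111.7 / 337.0) * 100
ratio = 0.3315
eta = 33.1454


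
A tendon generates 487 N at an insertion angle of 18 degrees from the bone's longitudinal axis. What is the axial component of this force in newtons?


F_eff = F_tendon * cos(theta)
theta = 18 deg = 0.3142 rad
cos(theta) = 0.9511
F_eff = 487 * 0.9511
F_eff = 463.1645


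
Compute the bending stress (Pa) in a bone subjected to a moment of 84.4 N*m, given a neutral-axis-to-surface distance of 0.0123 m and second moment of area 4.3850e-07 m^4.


sigma = M * c / I
sigma = 84.4 * 0.0123 / 4.3850e-07
M * c = 1.0381
sigma = 2.3674e+06


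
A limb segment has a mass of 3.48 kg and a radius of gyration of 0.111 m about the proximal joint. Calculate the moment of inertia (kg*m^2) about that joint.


I = m * k^2
I = 3.48 * 0.111^2
k^2 = 0.0123
I = 0.0429


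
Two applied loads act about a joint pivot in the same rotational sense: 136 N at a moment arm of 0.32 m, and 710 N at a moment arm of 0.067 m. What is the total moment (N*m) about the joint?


M = F1 * d1 + F2 * d2
M = 136 * 0.32 + 710 * 0.067
M = 43.5200 + 47.5700
M = 91.0900


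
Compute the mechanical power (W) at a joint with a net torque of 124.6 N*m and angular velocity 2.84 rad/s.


P = M * omega
P = 124.6 * 2.84
P = 353.8640


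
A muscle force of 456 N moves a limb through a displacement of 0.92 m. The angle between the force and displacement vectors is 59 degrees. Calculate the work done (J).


W = F * d * cos(theta)
theta = 59 deg = 1.0297 rad
cos(theta) = 0.5150
W = 456 * 0.92 * 0.5150
W = 216.0688


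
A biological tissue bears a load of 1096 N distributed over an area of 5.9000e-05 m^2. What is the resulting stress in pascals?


stress = F / A
stress = 1096 / 5.9000e-05
stress = 1.8576e+07


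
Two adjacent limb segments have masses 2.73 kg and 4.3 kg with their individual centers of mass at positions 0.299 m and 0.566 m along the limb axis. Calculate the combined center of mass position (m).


COM = (m1*x1 + m2*x2) / (m1 + m2)
COM = (2.73*0.299 + 4.3*0.566) / (2.73 + 4.3)
Numerator = 3.2501
Denominator = 7.0300
COM = 0.4623


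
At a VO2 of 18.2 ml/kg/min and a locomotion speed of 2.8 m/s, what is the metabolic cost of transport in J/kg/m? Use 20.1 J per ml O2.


Power per kg = VO2 * 20.1 / 60
Power per kg = 18.2 * 20.1 / 60 = 6.0970 W/kg
Cost = power_per_kg / speed
Cost = 6.0970 / 2.8
Cost = 2.1775


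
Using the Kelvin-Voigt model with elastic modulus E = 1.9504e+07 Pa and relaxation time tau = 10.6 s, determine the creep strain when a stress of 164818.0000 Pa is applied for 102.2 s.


epsilon(t) = (sigma/E) * (1 - exp(-t/tau))
sigma/E = 164818.0000 / 1.9504e+07 = 0.0085
exp(-t/tau) = exp(-102.2 / 10.6) = 6.4975e-05
epsilon = 0.0085 * (1 - 6.4975e-05)
epsilon = 0.0084


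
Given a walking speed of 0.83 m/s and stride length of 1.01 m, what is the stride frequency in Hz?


f = v / stride_length
f = 0.83 / 1.01
f = 0.8218


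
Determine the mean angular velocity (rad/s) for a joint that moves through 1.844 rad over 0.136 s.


omega = delta_theta / delta_t
omega = 1.844 / 0.136
omega = 13.5588


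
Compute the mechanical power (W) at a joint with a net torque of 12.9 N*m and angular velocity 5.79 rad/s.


P = M * omega
P = 12.9 * 5.79
P = 74.6910


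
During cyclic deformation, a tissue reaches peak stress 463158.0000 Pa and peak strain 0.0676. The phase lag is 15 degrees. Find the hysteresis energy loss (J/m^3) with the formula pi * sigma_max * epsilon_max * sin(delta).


E_loss = pi * sigma_max * epsilon_max * sin(delta)
delta = 15 deg = 0.2618 rad
sin(delta) = 0.2588
E_loss = pi * 463158.0000 * 0.0676 * 0.2588
E_loss = 25457.8644


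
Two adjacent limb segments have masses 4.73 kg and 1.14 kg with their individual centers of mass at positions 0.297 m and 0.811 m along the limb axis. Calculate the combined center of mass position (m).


COM = (m1*x1 + m2*x2) / (m1 + m2)
COM = (4.73*0.297 + 1.14*0.811) / (4.73 + 1.14)
Numerator = 2.3294
Denominator = 5.8700
COM = 0.3968


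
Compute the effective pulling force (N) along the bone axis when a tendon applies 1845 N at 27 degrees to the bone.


F_eff = F_tendon * cos(theta)
theta = 27 deg = 0.4712 rad
cos(theta) = 0.8910
F_eff = 1845 * 0.8910
F_eff = 1643.9070


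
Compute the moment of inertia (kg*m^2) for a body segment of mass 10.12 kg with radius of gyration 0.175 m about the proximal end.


I = m * k^2
I = 10.12 * 0.175^2
k^2 = 0.0306
I = 0.3099


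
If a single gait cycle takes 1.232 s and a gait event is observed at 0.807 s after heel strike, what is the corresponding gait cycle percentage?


pct = (event_time / cycle_time) * 100
pct = (0.807 / 1.232) * 100
ratio = 0.6550
pct = 65.5032


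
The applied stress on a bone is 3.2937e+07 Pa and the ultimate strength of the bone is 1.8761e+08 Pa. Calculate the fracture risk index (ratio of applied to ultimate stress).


FRI = applied / ultimate
FRI = 3.2937e+07 / 1.8761e+08
FRI = 0.1756


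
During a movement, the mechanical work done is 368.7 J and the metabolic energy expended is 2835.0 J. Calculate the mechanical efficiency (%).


eta = (W_mech / E_meta) * 100
eta = (368.7 / 2835.0) * 100
ratio = 0.1301
eta = 13.0053


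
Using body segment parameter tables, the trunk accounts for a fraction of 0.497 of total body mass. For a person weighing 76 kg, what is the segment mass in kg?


m_segment = body_mass * fraction
m_segment = 76 * 0.497
m_segment = 37.7720


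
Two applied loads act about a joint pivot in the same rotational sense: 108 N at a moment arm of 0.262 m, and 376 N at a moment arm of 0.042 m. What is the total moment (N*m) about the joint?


M = F1 * d1 + F2 * d2
M = 108 * 0.262 + 376 * 0.042
M = 28.2960 + 15.7920
M = 44.0880


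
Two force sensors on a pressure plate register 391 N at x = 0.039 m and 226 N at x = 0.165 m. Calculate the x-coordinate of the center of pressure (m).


COP_x = (F1*x1 + F2*x2) / (F1 + F2)
COP_x = (391*0.039 + 226*0.165) / (391 + 226)
Numerator = 52.5390
Denominator = 617
COP_x = 0.0852


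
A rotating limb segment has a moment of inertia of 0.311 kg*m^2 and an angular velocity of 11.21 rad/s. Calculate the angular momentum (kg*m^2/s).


L = I * omega
L = 0.311 * 11.21
L = 3.4863


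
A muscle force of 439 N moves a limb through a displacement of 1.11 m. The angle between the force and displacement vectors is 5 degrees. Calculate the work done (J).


W = F * d * cos(theta)
theta = 5 deg = 0.0873 rad
cos(theta) = 0.9962
W = 439 * 1.11 * 0.9962
W = 485.4357


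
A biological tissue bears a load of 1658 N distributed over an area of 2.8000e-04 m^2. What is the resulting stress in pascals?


stress = F / A
stress = 1658 / 2.8000e-04
stress = 5.9214e+06


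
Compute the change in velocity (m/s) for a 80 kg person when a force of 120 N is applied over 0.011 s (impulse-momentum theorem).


J = F * dt = 120 * 0.011 = 1.3200 N*s
delta_v = J / m
delta_v = 1.3200 / 80
delta_v = 0.0165


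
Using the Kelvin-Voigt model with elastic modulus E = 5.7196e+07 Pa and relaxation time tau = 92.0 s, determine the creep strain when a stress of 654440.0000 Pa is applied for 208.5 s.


epsilon(t) = (sigma/E) * (1 - exp(-t/tau))
sigma/E = 654440.0000 / 5.7196e+07 = 0.0114
exp(-t/tau) = exp(-208.5 / 92.0) = 0.1037
epsilon = 0.0114 * (1 - 0.1037)
epsilon = 0.0103


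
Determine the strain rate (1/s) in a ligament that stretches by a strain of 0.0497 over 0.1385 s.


strain_rate = delta_strain / delta_t
strain_rate = 0.0497 / 0.1385
strain_rate = 0.3588


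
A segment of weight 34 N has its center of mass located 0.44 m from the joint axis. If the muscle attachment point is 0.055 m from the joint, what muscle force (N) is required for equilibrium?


F_muscle = W * d_load / d_muscle
F_muscle = 34 * 0.44 / 0.055
Numerator = 14.9600
F_muscle = 272.0000


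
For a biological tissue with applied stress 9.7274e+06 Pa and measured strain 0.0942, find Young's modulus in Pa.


E = stress / strain
E = 9.7274e+06 / 0.0942
E = 1.0326e+08


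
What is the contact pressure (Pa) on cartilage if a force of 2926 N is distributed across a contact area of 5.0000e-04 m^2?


P = F / A
P = 2926 / 5.0000e-04
P = 5.8520e+06


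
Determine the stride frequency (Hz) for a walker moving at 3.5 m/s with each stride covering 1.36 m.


f = v / stride_length
f = 3.5 / 1.36
f = 2.5735


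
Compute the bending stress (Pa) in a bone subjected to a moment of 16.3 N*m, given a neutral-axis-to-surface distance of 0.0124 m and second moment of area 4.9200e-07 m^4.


sigma = M * c / I
sigma = 16.3 * 0.0124 / 4.9200e-07
M * c = 0.2021
sigma = 410813.0081


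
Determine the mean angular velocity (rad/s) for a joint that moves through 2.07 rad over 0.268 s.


omega = delta_theta / delta_t
omega = 2.07 / 0.268
omega = 7.7239


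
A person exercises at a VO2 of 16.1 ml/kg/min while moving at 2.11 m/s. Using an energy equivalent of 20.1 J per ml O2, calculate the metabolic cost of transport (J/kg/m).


Power per kg = VO2 * 20.1 / 60
Power per kg = 16.1 * 20.1 / 60 = 5.3935 W/kg
Cost = power_per_kg / speed
Cost = 5.3935 / 2.11
Cost = 2.5562


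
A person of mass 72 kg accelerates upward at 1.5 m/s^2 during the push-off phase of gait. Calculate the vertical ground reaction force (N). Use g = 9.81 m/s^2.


GRF = m * (g + a)
GRF = 72 * (9.81 + 1.5)
GRF = 72 * 11.3100
GRF = 814.3200


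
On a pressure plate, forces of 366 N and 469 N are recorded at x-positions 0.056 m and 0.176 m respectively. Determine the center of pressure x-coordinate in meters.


COP_x = (F1*x1 + F2*x2) / (F1 + F2)
COP_x = (366*0.056 + 469*0.176) / (366 + 469)
Numerator = 103.0400
Denominator = 835
COP_x = 0.1234


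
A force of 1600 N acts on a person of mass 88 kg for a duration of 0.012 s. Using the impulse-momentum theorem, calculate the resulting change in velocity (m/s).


J = F * dt = 1600 * 0.012 = 19.2000 N*s
delta_v = J / m
delta_v = 19.2000 / 88
delta_v = 0.2182


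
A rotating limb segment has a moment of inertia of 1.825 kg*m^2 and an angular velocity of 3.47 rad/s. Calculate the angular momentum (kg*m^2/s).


L = I * omega
L = 1.825 * 3.47
L = 6.3327


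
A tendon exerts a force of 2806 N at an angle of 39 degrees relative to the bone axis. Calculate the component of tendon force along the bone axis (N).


F_eff = F_tendon * cos(theta)
theta = 39 deg = 0.6807 rad
cos(theta) = 0.7771
F_eff = 2806 * 0.7771
F_eff = 2180.6716


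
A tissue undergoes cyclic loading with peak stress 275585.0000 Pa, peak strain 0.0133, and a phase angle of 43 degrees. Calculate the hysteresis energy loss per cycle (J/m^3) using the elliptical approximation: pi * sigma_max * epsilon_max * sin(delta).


E_loss = pi * sigma_max * epsilon_max * sin(delta)
delta = 43 deg = 0.7505 rad
sin(delta) = 0.6820
E_loss = pi * 275585.0000 * 0.0133 * 0.6820
E_loss = 7853.0872
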